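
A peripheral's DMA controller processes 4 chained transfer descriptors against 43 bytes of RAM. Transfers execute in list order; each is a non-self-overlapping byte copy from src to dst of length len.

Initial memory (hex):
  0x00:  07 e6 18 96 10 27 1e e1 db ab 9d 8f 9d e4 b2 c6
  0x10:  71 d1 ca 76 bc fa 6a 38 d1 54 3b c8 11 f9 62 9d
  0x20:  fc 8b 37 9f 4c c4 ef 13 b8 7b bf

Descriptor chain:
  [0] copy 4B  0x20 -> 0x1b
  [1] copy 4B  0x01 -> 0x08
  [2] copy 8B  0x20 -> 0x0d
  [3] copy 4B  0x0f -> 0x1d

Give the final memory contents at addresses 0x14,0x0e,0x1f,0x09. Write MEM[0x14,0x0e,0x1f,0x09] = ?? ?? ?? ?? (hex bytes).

D0: mem[0x1b..0x1e] <- [fc 8b 37 9f]
D1: mem[0x08..0x0b] <- [e6 18 96 10]
D2: mem[0x0d..0x14] <- [fc 8b 37 9f 4c c4 ef 13]
D3: mem[0x1d..0x20] <- [37 9f 4c c4]
query mem[0x14]=0x13, mem[0x0e]=0x8b, mem[0x1f]=0x4c, mem[0x09]=0x18

MEM[0x14,0x0e,0x1f,0x09] = 13 8b 4c 18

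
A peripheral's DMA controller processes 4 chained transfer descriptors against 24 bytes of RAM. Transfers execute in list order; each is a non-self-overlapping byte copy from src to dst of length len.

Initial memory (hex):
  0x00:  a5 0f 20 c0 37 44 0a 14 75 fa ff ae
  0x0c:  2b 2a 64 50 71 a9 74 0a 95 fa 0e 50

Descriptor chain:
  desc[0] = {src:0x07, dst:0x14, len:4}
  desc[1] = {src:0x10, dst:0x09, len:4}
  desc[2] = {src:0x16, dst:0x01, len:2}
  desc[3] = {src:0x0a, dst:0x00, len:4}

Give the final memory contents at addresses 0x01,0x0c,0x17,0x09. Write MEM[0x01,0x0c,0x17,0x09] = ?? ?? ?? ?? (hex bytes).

D0: mem[0x14..0x17] <- [14 75 fa ff]
D1: mem[0x09..0x0c] <- [71 a9 74 0a]
D2: mem[0x01..0x02] <- [fa ff]
D3: mem[0x00..0x03] <- [a9 74 0a 2a]
query mem[0x01]=0x74, mem[0x0c]=0x0a, mem[0x17]=0xff, mem[0x09]=0x71

MEM[0x01,0x0c,0x17,0x09] = 74 0a ff 71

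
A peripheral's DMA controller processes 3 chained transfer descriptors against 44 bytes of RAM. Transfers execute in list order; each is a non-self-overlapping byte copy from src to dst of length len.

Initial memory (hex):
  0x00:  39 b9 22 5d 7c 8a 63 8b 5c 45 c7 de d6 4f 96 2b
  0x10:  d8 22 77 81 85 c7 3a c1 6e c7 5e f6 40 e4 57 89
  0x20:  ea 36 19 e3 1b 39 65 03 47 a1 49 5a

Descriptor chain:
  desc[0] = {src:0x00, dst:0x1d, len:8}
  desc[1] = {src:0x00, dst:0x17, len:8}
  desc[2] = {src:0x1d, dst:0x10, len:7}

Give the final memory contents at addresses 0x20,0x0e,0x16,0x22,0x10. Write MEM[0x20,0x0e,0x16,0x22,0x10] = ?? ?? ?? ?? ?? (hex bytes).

MEM[0x20,0x0e,0x16,0x22,0x10] = 5d 96 63 8a 63

D0: mem[0x1d..0x24] <- [39 b9 22 5d 7c 8a 63 8b]
D1: mem[0x17..0x1e] <- [39 b9 22 5d 7c 8a 63 8b]
D2: mem[0x10..0x16] <- [63 8b 22 5d 7c 8a 63]
query mem[0x20]=0x5d, mem[0x0e]=0x96, mem[0x16]=0x63, mem[0x22]=0x8a, mem[0x10]=0x63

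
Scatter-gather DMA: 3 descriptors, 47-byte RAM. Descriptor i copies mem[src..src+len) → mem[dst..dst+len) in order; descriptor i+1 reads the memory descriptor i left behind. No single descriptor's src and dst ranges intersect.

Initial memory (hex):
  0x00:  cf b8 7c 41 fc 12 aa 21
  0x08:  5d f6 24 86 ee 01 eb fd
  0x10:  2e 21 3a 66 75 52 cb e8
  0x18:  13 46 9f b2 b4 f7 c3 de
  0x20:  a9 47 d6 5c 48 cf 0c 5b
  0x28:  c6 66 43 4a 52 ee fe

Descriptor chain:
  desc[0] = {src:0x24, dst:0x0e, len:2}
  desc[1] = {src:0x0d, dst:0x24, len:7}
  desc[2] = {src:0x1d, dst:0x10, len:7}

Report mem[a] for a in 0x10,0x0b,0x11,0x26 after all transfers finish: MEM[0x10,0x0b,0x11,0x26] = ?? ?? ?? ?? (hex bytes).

MEM[0x10,0x0b,0x11,0x26] = f7 86 c3 cf

[0] 0x24->0x0e len=2 : 48 cf
[1] 0x0d->0x24 len=7 : 01 48 cf 2e 21 3a 66
[2] 0x1d->0x10 len=7 : f7 c3 de a9 47 d6 5c
query mem[0x10]=0xf7, mem[0x0b]=0x86, mem[0x11]=0xc3, mem[0x26]=0xcf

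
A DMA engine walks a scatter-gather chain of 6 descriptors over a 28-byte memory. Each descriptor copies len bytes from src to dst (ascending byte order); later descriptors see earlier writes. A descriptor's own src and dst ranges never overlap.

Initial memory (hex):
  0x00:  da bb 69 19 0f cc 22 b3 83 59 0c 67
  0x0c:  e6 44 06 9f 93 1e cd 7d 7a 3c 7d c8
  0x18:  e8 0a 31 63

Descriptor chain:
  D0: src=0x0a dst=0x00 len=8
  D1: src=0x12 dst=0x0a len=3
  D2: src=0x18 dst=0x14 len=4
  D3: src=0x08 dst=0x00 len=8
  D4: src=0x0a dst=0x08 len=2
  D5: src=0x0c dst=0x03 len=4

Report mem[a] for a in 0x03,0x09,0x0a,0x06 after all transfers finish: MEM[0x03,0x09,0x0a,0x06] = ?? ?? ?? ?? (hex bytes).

D0: mem[0x00..0x07] <- [0c 67 e6 44 06 9f 93 1e]
D1: mem[0x0a..0x0c] <- [cd 7d 7a]
D2: mem[0x14..0x17] <- [e8 0a 31 63]
D3: mem[0x00..0x07] <- [83 59 cd 7d 7a 44 06 9f]
D4: mem[0x08..0x09] <- [cd 7d]
D5: mem[0x03..0x06] <- [7a 44 06 9f]
query mem[0x03]=0x7a, mem[0x09]=0x7d, mem[0x0a]=0xcd, mem[0x06]=0x9f

MEM[0x03,0x09,0x0a,0x06] = 7a 7d cd 9f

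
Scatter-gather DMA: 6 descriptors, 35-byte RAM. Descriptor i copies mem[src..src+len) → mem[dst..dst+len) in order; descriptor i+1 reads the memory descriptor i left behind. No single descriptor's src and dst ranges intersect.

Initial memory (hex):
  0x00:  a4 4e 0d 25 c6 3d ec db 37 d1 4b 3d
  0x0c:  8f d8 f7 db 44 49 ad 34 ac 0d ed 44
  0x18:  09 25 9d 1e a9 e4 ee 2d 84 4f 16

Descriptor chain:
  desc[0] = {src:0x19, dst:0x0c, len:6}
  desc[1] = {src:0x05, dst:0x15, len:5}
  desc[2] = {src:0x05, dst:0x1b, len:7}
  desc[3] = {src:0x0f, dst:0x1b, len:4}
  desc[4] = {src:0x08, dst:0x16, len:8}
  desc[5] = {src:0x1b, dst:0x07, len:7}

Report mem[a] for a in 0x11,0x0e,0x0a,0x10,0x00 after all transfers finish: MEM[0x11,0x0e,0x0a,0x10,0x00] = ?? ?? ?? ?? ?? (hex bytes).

D0: mem[0x0c..0x11] <- [25 9d 1e a9 e4 ee]
D1: mem[0x15..0x19] <- [3d ec db 37 d1]
D2: mem[0x1b..0x21] <- [3d ec db 37 d1 4b 3d]
D3: mem[0x1b..0x1e] <- [a9 e4 ee ad]
D4: mem[0x16..0x1d] <- [37 d1 4b 3d 25 9d 1e a9]
D5: mem[0x07..0x0d] <- [9d 1e a9 ad d1 4b 3d]
query mem[0x11]=0xee, mem[0x0e]=0x1e, mem[0x0a]=0xad, mem[0x10]=0xe4, mem[0x00]=0xa4

MEM[0x11,0x0e,0x0a,0x10,0x00] = ee 1e ad e4 a4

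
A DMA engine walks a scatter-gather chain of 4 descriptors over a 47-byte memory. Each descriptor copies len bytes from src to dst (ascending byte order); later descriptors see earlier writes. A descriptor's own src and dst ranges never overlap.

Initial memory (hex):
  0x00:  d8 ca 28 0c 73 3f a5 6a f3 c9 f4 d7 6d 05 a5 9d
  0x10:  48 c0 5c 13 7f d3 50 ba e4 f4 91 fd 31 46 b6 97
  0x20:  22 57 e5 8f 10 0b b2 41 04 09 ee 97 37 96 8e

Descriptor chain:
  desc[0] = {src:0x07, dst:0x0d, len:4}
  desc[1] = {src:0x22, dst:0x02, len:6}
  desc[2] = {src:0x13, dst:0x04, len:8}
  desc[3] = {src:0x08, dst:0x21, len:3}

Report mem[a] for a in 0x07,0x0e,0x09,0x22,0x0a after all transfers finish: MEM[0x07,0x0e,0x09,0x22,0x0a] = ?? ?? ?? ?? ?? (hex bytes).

MEM[0x07,0x0e,0x09,0x22,0x0a] = 50 f3 e4 e4 f4

#0 dst[0x0d+4] := {0x6a,0xf3,0xc9,0xf4}
#1 dst[0x02+6] := {0xe5,0x8f,0x10,0x0b,0xb2,0x41}
#2 dst[0x04+8] := {0x13,0x7f,0xd3,0x50,0xba,0xe4,0xf4,0x91}
#3 dst[0x21+3] := {0xba,0xe4,0xf4}
query mem[0x07]=0x50, mem[0x0e]=0xf3, mem[0x09]=0xe4, mem[0x22]=0xe4, mem[0x0a]=0xf4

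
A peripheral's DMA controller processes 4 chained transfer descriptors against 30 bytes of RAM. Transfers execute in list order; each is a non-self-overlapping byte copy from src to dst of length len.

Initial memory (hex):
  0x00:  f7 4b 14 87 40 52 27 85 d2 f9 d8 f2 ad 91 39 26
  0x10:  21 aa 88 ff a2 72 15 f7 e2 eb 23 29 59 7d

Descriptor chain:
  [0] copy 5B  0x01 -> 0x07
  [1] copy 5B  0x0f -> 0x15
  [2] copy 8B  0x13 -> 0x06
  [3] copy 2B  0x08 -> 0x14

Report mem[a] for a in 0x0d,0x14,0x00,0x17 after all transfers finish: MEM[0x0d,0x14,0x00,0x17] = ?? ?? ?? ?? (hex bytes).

MEM[0x0d,0x14,0x00,0x17] = 23 26 f7 aa

#0 dst[0x07+5] := {0x4b,0x14,0x87,0x40,0x52}
#1 dst[0x15+5] := {0x26,0x21,0xaa,0x88,0xff}
#2 dst[0x06+8] := {0xff,0xa2,0x26,0x21,0xaa,0x88,0xff,0x23}
#3 dst[0x14+2] := {0x26,0x21}
query mem[0x0d]=0x23, mem[0x14]=0x26, mem[0x00]=0xf7, mem[0x17]=0xaa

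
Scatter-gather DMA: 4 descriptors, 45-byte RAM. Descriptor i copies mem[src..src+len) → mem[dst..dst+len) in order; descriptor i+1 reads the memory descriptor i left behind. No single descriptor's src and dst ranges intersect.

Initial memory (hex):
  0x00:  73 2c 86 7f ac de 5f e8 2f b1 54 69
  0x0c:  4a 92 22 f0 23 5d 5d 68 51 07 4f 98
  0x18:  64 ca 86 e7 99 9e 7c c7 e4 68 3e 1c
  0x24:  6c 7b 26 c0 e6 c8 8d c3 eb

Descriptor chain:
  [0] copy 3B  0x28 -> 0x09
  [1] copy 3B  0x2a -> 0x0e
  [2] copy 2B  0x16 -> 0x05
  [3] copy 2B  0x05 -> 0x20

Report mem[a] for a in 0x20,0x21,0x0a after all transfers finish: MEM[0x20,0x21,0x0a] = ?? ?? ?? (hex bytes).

MEM[0x20,0x21,0x0a] = 4f 98 c8

  after D0: wrote 3B at 0x09 = e6c88d
  after D1: wrote 3B at 0x0e = 8dc3eb
  after D2: wrote 2B at 0x05 = 4f98
  after D3: wrote 2B at 0x20 = 4f98
query mem[0x20]=0x4f, mem[0x21]=0x98, mem[0x0a]=0xc8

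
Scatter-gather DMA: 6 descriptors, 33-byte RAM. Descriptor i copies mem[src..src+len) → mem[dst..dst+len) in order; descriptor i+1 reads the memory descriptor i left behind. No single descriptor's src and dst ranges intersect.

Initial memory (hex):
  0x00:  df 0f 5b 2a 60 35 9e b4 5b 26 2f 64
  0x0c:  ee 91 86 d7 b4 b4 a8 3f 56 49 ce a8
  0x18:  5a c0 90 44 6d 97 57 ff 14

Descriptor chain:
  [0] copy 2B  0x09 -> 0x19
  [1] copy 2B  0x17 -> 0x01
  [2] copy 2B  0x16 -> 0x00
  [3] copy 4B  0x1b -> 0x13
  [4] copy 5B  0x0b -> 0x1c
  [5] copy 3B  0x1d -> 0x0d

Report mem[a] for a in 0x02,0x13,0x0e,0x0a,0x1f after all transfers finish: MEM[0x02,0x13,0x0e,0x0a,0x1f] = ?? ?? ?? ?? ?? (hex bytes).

MEM[0x02,0x13,0x0e,0x0a,0x1f] = 5a 44 91 2f 86

#0 dst[0x19+2] := {0x26,0x2f}
#1 dst[0x01+2] := {0xa8,0x5a}
#2 dst[0x00+2] := {0xce,0xa8}
#3 dst[0x13+4] := {0x44,0x6d,0x97,0x57}
#4 dst[0x1c+5] := {0x64,0xee,0x91,0x86,0xd7}
#5 dst[0x0d+3] := {0xee,0x91,0x86}
query mem[0x02]=0x5a, mem[0x13]=0x44, mem[0x0e]=0x91, mem[0x0a]=0x2f, mem[0x1f]=0x86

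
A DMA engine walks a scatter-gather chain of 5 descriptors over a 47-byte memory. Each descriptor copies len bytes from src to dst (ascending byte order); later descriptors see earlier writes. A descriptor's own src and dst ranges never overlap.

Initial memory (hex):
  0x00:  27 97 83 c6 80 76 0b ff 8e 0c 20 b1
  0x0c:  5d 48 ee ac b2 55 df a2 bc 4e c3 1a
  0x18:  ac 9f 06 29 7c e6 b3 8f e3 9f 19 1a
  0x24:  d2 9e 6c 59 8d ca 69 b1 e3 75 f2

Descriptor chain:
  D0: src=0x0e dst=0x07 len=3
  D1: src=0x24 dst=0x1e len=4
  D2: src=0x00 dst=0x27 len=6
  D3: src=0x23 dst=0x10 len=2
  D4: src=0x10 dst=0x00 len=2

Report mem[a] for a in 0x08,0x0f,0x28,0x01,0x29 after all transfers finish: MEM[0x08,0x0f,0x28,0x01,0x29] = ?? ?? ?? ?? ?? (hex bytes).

MEM[0x08,0x0f,0x28,0x01,0x29] = ac ac 97 d2 83

D0: mem[0x07..0x09] <- [ee ac b2]
D1: mem[0x1e..0x21] <- [d2 9e 6c 59]
D2: mem[0x27..0x2c] <- [27 97 83 c6 80 76]
D3: mem[0x10..0x11] <- [1a d2]
D4: mem[0x00..0x01] <- [1a d2]
query mem[0x08]=0xac, mem[0x0f]=0xac, mem[0x28]=0x97, mem[0x01]=0xd2, mem[0x29]=0x83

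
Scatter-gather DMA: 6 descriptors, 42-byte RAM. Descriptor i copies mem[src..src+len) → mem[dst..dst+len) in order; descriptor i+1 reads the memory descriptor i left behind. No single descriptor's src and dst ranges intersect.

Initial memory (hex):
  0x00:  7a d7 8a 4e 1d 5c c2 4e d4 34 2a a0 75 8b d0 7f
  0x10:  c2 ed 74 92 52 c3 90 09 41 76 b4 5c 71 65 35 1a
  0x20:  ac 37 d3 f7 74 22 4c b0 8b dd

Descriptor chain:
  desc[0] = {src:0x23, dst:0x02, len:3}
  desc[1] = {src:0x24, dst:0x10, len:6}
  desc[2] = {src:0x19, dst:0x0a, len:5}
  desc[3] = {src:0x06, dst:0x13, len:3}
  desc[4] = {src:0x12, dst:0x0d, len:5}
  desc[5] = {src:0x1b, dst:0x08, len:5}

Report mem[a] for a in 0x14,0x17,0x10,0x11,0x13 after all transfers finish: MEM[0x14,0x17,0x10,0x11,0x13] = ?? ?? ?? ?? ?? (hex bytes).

  after D0: wrote 3B at 0x02 = f77422
  after D1: wrote 6B at 0x10 = 74224cb08bdd
  after D2: wrote 5B at 0x0a = 76b45c7165
  after D3: wrote 3B at 0x13 = c24ed4
  after D4: wrote 5B at 0x0d = 4cc24ed490
  after D5: wrote 5B at 0x08 = 5c7165351a
query mem[0x14]=0x4e, mem[0x17]=0x09, mem[0x10]=0xd4, mem[0x11]=0x90, mem[0x13]=0xc2

MEM[0x14,0x17,0x10,0x11,0x13] = 4e 09 d4 90 c2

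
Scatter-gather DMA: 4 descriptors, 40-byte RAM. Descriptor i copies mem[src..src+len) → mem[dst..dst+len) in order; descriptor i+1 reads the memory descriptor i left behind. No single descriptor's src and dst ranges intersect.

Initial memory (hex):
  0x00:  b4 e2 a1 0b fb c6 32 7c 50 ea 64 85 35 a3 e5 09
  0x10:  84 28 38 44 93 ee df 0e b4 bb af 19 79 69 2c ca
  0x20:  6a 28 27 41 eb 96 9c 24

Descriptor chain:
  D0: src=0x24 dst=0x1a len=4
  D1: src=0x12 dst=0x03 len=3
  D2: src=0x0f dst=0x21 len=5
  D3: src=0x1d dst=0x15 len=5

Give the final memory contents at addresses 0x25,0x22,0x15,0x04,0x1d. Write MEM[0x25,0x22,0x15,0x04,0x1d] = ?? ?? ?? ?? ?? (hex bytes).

MEM[0x25,0x22,0x15,0x04,0x1d] = 44 84 24 44 24

[0] 0x24->0x1a len=4 : eb 96 9c 24
[1] 0x12->0x03 len=3 : 38 44 93
[2] 0x0f->0x21 len=5 : 09 84 28 38 44
[3] 0x1d->0x15 len=5 : 24 2c ca 6a 09
query mem[0x25]=0x44, mem[0x22]=0x84, mem[0x15]=0x24, mem[0x04]=0x44, mem[0x1d]=0x24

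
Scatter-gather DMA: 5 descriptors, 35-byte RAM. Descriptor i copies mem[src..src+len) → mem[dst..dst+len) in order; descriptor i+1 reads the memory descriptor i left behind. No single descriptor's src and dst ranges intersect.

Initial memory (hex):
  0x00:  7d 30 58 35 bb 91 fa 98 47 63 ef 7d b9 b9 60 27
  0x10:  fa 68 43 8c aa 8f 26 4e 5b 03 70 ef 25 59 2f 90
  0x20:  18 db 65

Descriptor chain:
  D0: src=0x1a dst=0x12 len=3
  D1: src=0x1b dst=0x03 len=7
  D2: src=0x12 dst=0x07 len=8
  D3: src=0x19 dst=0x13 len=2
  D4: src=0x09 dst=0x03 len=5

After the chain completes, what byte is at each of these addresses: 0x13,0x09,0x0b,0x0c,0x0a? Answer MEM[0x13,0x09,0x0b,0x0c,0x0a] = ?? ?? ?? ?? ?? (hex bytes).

MEM[0x13,0x09,0x0b,0x0c,0x0a] = 03 25 26 4e 8f

D0: mem[0x12..0x14] <- [70 ef 25]
D1: mem[0x03..0x09] <- [ef 25 59 2f 90 18 db]
D2: mem[0x07..0x0e] <- [70 ef 25 8f 26 4e 5b 03]
D3: mem[0x13..0x14] <- [03 70]
D4: mem[0x03..0x07] <- [25 8f 26 4e 5b]
query mem[0x13]=0x03, mem[0x09]=0x25, mem[0x0b]=0x26, mem[0x0c]=0x4e, mem[0x0a]=0x8f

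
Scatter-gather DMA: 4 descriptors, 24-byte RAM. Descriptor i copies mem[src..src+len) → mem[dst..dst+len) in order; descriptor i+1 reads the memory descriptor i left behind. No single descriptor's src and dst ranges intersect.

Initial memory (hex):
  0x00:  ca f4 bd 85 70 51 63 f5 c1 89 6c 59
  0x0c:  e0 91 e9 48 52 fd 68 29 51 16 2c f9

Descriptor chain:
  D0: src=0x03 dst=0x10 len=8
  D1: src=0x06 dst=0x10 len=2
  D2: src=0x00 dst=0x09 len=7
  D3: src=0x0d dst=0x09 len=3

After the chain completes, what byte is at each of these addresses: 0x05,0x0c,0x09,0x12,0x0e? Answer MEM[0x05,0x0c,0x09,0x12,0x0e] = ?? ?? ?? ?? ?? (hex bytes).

D0: mem[0x10..0x17] <- [85 70 51 63 f5 c1 89 6c]
D1: mem[0x10..0x11] <- [63 f5]
D2: mem[0x09..0x0f] <- [ca f4 bd 85 70 51 63]
D3: mem[0x09..0x0b] <- [70 51 63]
query mem[0x05]=0x51, mem[0x0c]=0x85, mem[0x09]=0x70, mem[0x12]=0x51, mem[0x0e]=0x51

MEM[0x05,0x0c,0x09,0x12,0x0e] = 51 85 70 51 51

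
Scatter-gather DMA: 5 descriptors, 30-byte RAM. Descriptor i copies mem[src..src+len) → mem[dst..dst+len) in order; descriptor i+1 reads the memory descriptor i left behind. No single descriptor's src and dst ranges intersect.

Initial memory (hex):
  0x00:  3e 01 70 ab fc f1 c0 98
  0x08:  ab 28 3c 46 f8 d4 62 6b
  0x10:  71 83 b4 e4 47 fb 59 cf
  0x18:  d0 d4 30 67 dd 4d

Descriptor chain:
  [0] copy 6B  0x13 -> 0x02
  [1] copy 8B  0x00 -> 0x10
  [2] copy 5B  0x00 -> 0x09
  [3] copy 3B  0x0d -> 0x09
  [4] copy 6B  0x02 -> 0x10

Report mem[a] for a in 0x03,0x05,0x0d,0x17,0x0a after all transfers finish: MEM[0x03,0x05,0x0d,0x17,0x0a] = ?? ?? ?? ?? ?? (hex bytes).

[0] 0x13->0x02 len=6 : e4 47 fb 59 cf d0
[1] 0x00->0x10 len=8 : 3e 01 e4 47 fb 59 cf d0
[2] 0x00->0x09 len=5 : 3e 01 e4 47 fb
[3] 0x0d->0x09 len=3 : fb 62 6b
[4] 0x02->0x10 len=6 : e4 47 fb 59 cf d0
query mem[0x03]=0x47, mem[0x05]=0x59, mem[0x0d]=0xfb, mem[0x17]=0xd0, mem[0x0a]=0x62

MEM[0x03,0x05,0x0d,0x17,0x0a] = 47 59 fb d0 62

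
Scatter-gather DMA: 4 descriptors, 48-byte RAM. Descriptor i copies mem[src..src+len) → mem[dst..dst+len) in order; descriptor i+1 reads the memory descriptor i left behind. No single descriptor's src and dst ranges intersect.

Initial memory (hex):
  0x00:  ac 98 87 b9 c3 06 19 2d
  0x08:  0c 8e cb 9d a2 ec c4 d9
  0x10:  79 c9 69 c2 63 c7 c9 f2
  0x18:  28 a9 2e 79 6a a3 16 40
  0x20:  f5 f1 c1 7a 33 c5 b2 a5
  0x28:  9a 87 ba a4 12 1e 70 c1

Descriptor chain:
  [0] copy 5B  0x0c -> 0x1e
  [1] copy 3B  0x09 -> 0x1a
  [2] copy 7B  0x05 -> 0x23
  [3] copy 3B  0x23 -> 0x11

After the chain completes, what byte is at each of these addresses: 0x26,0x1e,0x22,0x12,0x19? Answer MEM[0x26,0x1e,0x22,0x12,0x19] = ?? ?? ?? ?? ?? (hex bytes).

MEM[0x26,0x1e,0x22,0x12,0x19] = 0c a2 79 19 a9

D0: mem[0x1e..0x22] <- [a2 ec c4 d9 79]
D1: mem[0x1a..0x1c] <- [8e cb 9d]
D2: mem[0x23..0x29] <- [06 19 2d 0c 8e cb 9d]
D3: mem[0x11..0x13] <- [06 19 2d]
query mem[0x26]=0x0c, mem[0x1e]=0xa2, mem[0x22]=0x79, mem[0x12]=0x19, mem[0x19]=0xa9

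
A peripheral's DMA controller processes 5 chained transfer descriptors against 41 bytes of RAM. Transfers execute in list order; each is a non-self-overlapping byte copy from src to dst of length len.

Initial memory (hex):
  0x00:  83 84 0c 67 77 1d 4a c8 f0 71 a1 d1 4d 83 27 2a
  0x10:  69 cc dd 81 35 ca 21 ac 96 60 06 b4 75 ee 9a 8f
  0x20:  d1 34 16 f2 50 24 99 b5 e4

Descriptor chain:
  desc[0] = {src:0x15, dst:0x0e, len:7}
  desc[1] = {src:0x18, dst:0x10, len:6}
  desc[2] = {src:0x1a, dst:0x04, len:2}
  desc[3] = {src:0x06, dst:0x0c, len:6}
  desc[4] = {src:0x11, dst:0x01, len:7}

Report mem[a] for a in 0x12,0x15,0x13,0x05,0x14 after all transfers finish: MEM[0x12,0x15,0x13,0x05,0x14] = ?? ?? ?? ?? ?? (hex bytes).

MEM[0x12,0x15,0x13,0x05,0x14] = 06 ee b4 ee 75

[0] 0x15->0x0e len=7 : ca 21 ac 96 60 06 b4
[1] 0x18->0x10 len=6 : 96 60 06 b4 75 ee
[2] 0x1a->0x04 len=2 : 06 b4
[3] 0x06->0x0c len=6 : 4a c8 f0 71 a1 d1
[4] 0x11->0x01 len=7 : d1 06 b4 75 ee 21 ac
query mem[0x12]=0x06, mem[0x15]=0xee, mem[0x13]=0xb4, mem[0x05]=0xee, mem[0x14]=0x75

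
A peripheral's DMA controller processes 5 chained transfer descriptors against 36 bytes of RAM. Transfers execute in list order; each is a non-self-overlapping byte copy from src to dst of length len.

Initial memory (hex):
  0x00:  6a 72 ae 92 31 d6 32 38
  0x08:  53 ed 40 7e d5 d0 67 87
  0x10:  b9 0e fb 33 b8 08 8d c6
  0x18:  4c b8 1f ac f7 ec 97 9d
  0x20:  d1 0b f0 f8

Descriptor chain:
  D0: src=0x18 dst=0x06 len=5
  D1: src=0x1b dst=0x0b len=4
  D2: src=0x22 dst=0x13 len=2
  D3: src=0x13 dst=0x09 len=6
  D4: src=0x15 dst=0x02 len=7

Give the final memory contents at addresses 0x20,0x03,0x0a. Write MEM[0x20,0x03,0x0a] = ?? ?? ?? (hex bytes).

MEM[0x20,0x03,0x0a] = d1 8d f8

#0 dst[0x06+5] := {0x4c,0xb8,0x1f,0xac,0xf7}
#1 dst[0x0b+4] := {0xac,0xf7,0xec,0x97}
#2 dst[0x13+2] := {0xf0,0xf8}
#3 dst[0x09+6] := {0xf0,0xf8,0x08,0x8d,0xc6,0x4c}
#4 dst[0x02+7] := {0x08,0x8d,0xc6,0x4c,0xb8,0x1f,0xac}
query mem[0x20]=0xd1, mem[0x03]=0x8d, mem[0x0a]=0xf8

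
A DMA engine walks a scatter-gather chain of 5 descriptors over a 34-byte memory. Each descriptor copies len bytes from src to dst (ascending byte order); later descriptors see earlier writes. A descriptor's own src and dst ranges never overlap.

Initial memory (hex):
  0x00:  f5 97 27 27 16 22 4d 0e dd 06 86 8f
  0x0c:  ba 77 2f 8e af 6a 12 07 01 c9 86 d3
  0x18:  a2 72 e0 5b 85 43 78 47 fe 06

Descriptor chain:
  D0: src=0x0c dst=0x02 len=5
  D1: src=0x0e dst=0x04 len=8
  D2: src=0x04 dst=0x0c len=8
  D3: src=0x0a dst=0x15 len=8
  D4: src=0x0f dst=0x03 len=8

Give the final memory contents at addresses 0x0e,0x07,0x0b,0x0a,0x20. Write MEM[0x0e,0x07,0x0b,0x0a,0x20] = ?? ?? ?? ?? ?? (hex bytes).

#0 dst[0x02+5] := {0xba,0x77,0x2f,0x8e,0xaf}
#1 dst[0x04+8] := {0x2f,0x8e,0xaf,0x6a,0x12,0x07,0x01,0xc9}
#2 dst[0x0c+8] := {0x2f,0x8e,0xaf,0x6a,0x12,0x07,0x01,0xc9}
#3 dst[0x15+8] := {0x01,0xc9,0x2f,0x8e,0xaf,0x6a,0x12,0x07}
#4 dst[0x03+8] := {0x6a,0x12,0x07,0x01,0xc9,0x01,0x01,0xc9}
query mem[0x0e]=0xaf, mem[0x07]=0xc9, mem[0x0b]=0xc9, mem[0x0a]=0xc9, mem[0x20]=0xfe

MEM[0x0e,0x07,0x0b,0x0a,0x20] = af c9 c9 c9 fe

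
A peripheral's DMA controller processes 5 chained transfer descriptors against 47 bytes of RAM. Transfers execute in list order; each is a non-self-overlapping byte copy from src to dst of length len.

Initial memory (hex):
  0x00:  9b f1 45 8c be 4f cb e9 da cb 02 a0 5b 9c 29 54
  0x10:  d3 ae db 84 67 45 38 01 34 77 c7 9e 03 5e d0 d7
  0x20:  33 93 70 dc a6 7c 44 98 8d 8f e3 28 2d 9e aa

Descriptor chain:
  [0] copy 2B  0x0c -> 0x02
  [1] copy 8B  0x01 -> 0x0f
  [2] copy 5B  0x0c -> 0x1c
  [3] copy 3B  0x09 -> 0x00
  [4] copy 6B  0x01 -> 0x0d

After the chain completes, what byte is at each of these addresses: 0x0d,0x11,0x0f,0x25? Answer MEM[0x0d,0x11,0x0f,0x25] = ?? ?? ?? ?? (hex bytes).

D0: mem[0x02..0x03] <- [5b 9c]
D1: mem[0x0f..0x16] <- [f1 5b 9c be 4f cb e9 da]
D2: mem[0x1c..0x20] <- [5b 9c 29 f1 5b]
D3: mem[0x00..0x02] <- [cb 02 a0]
D4: mem[0x0d..0x12] <- [02 a0 9c be 4f cb]
query mem[0x0d]=0x02, mem[0x11]=0x4f, mem[0x0f]=0x9c, mem[0x25]=0x7c

MEM[0x0d,0x11,0x0f,0x25] = 02 4f 9c 7c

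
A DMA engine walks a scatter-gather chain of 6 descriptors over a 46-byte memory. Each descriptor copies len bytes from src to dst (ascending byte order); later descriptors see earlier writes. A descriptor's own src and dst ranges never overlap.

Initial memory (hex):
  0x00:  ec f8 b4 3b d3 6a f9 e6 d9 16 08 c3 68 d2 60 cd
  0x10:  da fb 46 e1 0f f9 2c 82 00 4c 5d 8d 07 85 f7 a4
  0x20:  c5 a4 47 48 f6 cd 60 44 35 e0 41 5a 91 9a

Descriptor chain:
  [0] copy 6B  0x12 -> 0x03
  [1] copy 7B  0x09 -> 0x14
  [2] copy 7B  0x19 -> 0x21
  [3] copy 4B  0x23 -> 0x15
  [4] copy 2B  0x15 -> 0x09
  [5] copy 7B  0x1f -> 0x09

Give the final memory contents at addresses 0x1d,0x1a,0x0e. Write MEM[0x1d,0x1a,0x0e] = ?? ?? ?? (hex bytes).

MEM[0x1d,0x1a,0x0e] = 85 cd 07

  after D0: wrote 6B at 0x03 = 46e10ff92c82
  after D1: wrote 7B at 0x14 = 1608c368d260cd
  after D2: wrote 7B at 0x21 = 60cd8d0785f7a4
  after D3: wrote 4B at 0x15 = 8d0785f7
  after D4: wrote 2B at 0x09 = 8d07
  after D5: wrote 7B at 0x09 = a4c560cd8d0785
query mem[0x1d]=0x85, mem[0x1a]=0xcd, mem[0x0e]=0x07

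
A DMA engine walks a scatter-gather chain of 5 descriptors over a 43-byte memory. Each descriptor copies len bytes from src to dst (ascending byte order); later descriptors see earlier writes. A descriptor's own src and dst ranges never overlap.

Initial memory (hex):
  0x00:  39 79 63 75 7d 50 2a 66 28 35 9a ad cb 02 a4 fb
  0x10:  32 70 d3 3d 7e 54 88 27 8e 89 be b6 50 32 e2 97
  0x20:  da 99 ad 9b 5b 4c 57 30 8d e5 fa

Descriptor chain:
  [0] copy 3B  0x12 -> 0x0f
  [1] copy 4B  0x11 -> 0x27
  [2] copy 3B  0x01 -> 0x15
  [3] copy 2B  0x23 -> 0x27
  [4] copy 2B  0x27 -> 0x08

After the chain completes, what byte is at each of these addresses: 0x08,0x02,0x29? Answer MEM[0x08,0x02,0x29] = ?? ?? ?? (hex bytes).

MEM[0x08,0x02,0x29] = 9b 63 3d

  after D0: wrote 3B at 0x0f = d33d7e
  after D1: wrote 4B at 0x27 = 7ed33d7e
  after D2: wrote 3B at 0x15 = 796375
  after D3: wrote 2B at 0x27 = 9b5b
  after D4: wrote 2B at 0x08 = 9b5b
query mem[0x08]=0x9b, mem[0x02]=0x63, mem[0x29]=0x3d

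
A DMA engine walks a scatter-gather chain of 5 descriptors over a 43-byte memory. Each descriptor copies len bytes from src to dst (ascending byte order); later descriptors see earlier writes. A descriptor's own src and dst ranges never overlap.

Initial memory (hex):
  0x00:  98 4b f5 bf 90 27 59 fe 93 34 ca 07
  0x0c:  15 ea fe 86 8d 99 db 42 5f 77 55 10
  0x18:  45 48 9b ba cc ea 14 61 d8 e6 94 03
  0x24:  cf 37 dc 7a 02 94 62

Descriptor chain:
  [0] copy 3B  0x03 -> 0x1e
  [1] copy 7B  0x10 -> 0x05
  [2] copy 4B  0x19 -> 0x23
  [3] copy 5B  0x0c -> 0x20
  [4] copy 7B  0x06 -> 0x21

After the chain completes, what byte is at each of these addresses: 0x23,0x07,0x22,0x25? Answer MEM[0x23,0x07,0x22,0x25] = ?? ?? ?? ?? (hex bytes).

[0] 0x03->0x1e len=3 : bf 90 27
[1] 0x10->0x05 len=7 : 8d 99 db 42 5f 77 55
[2] 0x19->0x23 len=4 : 48 9b ba cc
[3] 0x0c->0x20 len=5 : 15 ea fe 86 8d
[4] 0x06->0x21 len=7 : 99 db 42 5f 77 55 15
query mem[0x23]=0x42, mem[0x07]=0xdb, mem[0x22]=0xdb, mem[0x25]=0x77

MEM[0x23,0x07,0x22,0x25] = 42 db db 77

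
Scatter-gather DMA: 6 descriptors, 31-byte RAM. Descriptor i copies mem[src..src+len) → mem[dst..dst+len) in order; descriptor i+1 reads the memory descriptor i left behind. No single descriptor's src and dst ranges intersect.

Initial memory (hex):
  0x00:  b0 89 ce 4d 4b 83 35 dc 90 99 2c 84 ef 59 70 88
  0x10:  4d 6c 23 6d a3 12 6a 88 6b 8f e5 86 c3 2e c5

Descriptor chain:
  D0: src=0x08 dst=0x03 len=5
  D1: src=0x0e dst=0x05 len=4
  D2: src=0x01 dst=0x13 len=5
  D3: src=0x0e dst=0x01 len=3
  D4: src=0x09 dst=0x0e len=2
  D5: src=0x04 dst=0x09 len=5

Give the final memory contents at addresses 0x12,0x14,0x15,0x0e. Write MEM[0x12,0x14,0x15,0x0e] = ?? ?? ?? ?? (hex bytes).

MEM[0x12,0x14,0x15,0x0e] = 23 ce 90 99

D0: mem[0x03..0x07] <- [90 99 2c 84 ef]
D1: mem[0x05..0x08] <- [70 88 4d 6c]
D2: mem[0x13..0x17] <- [89 ce 90 99 70]
D3: mem[0x01..0x03] <- [70 88 4d]
D4: mem[0x0e..0x0f] <- [99 2c]
D5: mem[0x09..0x0d] <- [99 70 88 4d 6c]
query mem[0x12]=0x23, mem[0x14]=0xce, mem[0x15]=0x90, mem[0x0e]=0x99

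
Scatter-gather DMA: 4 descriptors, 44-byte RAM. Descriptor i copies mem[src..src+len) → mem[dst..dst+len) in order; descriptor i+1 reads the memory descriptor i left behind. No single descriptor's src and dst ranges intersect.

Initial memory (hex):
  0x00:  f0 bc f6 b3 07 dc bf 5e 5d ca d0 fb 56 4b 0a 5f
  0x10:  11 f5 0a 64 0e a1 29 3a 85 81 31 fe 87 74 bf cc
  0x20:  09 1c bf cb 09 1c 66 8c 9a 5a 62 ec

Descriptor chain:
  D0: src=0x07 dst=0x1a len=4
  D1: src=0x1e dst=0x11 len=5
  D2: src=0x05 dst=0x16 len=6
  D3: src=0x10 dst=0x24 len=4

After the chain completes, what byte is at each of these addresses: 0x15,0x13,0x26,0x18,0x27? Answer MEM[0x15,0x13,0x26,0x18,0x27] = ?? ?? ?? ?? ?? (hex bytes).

[0] 0x07->0x1a len=4 : 5e 5d ca d0
[1] 0x1e->0x11 len=5 : bf cc 09 1c bf
[2] 0x05->0x16 len=6 : dc bf 5e 5d ca d0
[3] 0x10->0x24 len=4 : 11 bf cc 09
query mem[0x15]=0xbf, mem[0x13]=0x09, mem[0x26]=0xcc, mem[0x18]=0x5e, mem[0x27]=0x09

MEM[0x15,0x13,0x26,0x18,0x27] = bf 09 cc 5e 09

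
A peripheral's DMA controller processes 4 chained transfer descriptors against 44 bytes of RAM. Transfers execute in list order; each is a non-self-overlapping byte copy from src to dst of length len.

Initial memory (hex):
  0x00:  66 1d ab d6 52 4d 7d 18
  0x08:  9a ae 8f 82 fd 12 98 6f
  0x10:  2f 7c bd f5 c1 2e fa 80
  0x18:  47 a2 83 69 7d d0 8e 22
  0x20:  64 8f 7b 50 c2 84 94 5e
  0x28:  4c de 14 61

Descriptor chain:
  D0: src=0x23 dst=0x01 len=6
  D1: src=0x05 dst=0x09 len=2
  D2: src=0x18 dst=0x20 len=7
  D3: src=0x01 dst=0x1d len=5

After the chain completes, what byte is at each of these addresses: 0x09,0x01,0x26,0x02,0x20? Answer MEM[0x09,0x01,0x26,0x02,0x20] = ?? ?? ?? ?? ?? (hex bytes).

D0: mem[0x01..0x06] <- [50 c2 84 94 5e 4c]
D1: mem[0x09..0x0a] <- [5e 4c]
D2: mem[0x20..0x26] <- [47 a2 83 69 7d d0 8e]
D3: mem[0x1d..0x21] <- [50 c2 84 94 5e]
query mem[0x09]=0x5e, mem[0x01]=0x50, mem[0x26]=0x8e, mem[0x02]=0xc2, mem[0x20]=0x94

MEM[0x09,0x01,0x26,0x02,0x20] = 5e 50 8e c2 94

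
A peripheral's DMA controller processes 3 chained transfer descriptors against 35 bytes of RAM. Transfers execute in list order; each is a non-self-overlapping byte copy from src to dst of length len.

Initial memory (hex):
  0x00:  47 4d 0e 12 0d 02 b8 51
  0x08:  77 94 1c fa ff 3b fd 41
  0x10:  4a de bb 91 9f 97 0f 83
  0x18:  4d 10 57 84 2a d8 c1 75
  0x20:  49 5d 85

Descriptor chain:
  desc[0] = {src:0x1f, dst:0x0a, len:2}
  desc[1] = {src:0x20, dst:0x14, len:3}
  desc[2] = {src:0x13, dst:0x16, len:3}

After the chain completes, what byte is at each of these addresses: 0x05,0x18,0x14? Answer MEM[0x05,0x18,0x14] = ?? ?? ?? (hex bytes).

MEM[0x05,0x18,0x14] = 02 5d 49

D0: mem[0x0a..0x0b] <- [75 49]
D1: mem[0x14..0x16] <- [49 5d 85]
D2: mem[0x16..0x18] <- [91 49 5d]
query mem[0x05]=0x02, mem[0x18]=0x5d, mem[0x14]=0x49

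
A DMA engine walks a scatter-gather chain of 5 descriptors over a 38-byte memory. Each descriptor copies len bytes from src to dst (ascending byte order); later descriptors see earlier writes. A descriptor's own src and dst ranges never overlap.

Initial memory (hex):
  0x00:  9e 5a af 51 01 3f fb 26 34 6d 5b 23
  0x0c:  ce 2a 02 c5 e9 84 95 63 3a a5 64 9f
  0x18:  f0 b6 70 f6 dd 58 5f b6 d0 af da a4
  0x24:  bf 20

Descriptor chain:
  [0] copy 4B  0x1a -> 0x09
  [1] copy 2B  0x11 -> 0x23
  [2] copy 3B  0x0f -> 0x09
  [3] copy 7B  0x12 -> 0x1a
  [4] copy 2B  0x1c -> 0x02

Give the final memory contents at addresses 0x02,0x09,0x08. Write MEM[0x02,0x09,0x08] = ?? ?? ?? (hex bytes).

  after D0: wrote 4B at 0x09 = 70f6dd58
  after D1: wrote 2B at 0x23 = 8495
  after D2: wrote 3B at 0x09 = c5e984
  after D3: wrote 7B at 0x1a = 95633aa5649ff0
  after D4: wrote 2B at 0x02 = 3aa5
query mem[0x02]=0x3a, mem[0x09]=0xc5, mem[0x08]=0x34

MEM[0x02,0x09,0x08] = 3a c5 34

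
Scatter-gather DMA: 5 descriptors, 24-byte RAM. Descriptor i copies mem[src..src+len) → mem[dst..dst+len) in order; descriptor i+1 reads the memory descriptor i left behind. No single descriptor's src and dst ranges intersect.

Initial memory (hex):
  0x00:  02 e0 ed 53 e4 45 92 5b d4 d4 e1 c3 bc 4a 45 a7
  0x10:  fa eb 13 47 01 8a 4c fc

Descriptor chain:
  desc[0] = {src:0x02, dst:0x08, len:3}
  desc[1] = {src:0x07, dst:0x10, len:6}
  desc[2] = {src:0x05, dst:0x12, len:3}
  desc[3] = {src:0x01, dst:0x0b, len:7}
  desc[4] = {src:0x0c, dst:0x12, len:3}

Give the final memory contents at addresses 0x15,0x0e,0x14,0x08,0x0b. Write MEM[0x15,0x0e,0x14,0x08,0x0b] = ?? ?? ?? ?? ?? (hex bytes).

MEM[0x15,0x0e,0x14,0x08,0x0b] = bc e4 e4 ed e0

D0: mem[0x08..0x0a] <- [ed 53 e4]
D1: mem[0x10..0x15] <- [5b ed 53 e4 c3 bc]
D2: mem[0x12..0x14] <- [45 92 5b]
D3: mem[0x0b..0x11] <- [e0 ed 53 e4 45 92 5b]
D4: mem[0x12..0x14] <- [ed 53 e4]
query mem[0x15]=0xbc, mem[0x0e]=0xe4, mem[0x14]=0xe4, mem[0x08]=0xed, mem[0x0b]=0xe0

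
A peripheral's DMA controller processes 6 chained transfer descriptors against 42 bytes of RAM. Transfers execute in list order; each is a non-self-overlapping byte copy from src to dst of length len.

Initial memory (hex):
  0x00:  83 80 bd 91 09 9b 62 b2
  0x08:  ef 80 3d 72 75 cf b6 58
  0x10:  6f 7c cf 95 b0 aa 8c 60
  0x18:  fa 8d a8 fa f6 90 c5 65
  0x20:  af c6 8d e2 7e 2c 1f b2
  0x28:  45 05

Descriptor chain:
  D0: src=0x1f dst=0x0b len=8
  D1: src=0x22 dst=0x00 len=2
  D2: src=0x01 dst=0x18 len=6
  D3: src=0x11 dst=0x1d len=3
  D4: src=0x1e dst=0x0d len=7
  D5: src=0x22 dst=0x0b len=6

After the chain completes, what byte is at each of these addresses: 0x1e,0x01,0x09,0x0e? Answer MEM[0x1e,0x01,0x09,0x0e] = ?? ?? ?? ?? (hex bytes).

[0] 0x1f->0x0b len=8 : 65 af c6 8d e2 7e 2c 1f
[1] 0x22->0x00 len=2 : 8d e2
[2] 0x01->0x18 len=6 : e2 bd 91 09 9b 62
[3] 0x11->0x1d len=3 : 2c 1f 95
[4] 0x1e->0x0d len=7 : 1f 95 af c6 8d e2 7e
[5] 0x22->0x0b len=6 : 8d e2 7e 2c 1f b2
query mem[0x1e]=0x1f, mem[0x01]=0xe2, mem[0x09]=0x80, mem[0x0e]=0x2c

MEM[0x1e,0x01,0x09,0x0e] = 1f e2 80 2c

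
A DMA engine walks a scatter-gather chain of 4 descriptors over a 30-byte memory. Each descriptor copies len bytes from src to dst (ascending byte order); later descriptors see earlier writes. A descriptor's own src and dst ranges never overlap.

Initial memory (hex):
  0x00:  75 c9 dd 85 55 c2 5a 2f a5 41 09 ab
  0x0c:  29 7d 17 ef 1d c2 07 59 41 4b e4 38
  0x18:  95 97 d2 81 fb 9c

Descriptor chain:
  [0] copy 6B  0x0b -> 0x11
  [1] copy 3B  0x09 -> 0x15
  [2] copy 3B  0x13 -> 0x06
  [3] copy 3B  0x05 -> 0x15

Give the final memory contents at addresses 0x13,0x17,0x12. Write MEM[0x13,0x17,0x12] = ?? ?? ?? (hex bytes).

#0 dst[0x11+6] := {0xab,0x29,0x7d,0x17,0xef,0x1d}
#1 dst[0x15+3] := {0x41,0x09,0xab}
#2 dst[0x06+3] := {0x7d,0x17,0x41}
#3 dst[0x15+3] := {0xc2,0x7d,0x17}
query mem[0x13]=0x7d, mem[0x17]=0x17, mem[0x12]=0x29

MEM[0x13,0x17,0x12] = 7d 17 29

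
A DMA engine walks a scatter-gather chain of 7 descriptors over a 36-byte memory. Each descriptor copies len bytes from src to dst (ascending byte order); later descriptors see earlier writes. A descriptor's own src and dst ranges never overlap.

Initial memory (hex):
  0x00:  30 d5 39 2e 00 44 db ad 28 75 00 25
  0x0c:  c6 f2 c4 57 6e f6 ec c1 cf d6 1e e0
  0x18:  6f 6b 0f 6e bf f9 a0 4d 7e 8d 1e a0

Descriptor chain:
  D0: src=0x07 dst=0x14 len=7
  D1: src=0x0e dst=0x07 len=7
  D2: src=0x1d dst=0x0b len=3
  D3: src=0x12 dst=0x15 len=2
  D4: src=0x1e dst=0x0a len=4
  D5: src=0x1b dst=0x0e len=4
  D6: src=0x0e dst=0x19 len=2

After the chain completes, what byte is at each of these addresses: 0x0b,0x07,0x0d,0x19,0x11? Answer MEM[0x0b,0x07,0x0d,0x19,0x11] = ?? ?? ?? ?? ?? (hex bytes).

MEM[0x0b,0x07,0x0d,0x19,0x11] = 4d c4 8d 6e a0

[0] 0x07->0x14 len=7 : ad 28 75 00 25 c6 f2
[1] 0x0e->0x07 len=7 : c4 57 6e f6 ec c1 ad
[2] 0x1d->0x0b len=3 : f9 a0 4d
[3] 0x12->0x15 len=2 : ec c1
[4] 0x1e->0x0a len=4 : a0 4d 7e 8d
[5] 0x1b->0x0e len=4 : 6e bf f9 a0
[6] 0x0e->0x19 len=2 : 6e bf
query mem[0x0b]=0x4d, mem[0x07]=0xc4, mem[0x0d]=0x8d, mem[0x19]=0x6e, mem[0x11]=0xa0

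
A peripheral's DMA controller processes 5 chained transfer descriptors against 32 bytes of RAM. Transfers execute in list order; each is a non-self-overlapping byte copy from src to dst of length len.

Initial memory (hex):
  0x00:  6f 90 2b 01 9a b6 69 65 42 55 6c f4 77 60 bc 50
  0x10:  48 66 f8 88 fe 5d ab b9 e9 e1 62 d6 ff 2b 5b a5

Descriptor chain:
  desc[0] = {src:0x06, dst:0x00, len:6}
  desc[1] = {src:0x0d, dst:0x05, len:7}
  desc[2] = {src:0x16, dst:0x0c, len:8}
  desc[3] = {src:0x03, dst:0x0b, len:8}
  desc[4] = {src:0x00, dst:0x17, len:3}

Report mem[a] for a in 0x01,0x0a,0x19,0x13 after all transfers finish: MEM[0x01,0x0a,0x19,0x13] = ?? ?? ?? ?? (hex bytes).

MEM[0x01,0x0a,0x19,0x13] = 65 f8 42 2b

D0: mem[0x00..0x05] <- [69 65 42 55 6c f4]
D1: mem[0x05..0x0b] <- [60 bc 50 48 66 f8 88]
D2: mem[0x0c..0x13] <- [ab b9 e9 e1 62 d6 ff 2b]
D3: mem[0x0b..0x12] <- [55 6c 60 bc 50 48 66 f8]
D4: mem[0x17..0x19] <- [69 65 42]
query mem[0x01]=0x65, mem[0x0a]=0xf8, mem[0x19]=0x42, mem[0x13]=0x2b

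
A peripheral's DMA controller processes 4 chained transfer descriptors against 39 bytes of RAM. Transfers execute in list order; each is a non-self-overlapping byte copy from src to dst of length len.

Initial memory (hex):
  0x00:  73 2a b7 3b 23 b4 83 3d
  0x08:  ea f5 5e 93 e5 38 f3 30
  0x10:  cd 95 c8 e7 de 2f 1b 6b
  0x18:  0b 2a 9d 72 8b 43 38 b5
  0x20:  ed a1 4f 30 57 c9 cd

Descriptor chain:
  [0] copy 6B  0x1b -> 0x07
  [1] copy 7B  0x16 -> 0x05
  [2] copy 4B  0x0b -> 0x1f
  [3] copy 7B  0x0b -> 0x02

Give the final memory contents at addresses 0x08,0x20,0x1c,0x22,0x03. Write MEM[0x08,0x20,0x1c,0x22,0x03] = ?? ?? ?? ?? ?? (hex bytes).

[0] 0x1b->0x07 len=6 : 72 8b 43 38 b5 ed
[1] 0x16->0x05 len=7 : 1b 6b 0b 2a 9d 72 8b
[2] 0x0b->0x1f len=4 : 8b ed 38 f3
[3] 0x0b->0x02 len=7 : 8b ed 38 f3 30 cd 95
query mem[0x08]=0x95, mem[0x20]=0xed, mem[0x1c]=0x8b, mem[0x22]=0xf3, mem[0x03]=0xed

MEM[0x08,0x20,0x1c,0x22,0x03] = 95 ed 8b f3 ed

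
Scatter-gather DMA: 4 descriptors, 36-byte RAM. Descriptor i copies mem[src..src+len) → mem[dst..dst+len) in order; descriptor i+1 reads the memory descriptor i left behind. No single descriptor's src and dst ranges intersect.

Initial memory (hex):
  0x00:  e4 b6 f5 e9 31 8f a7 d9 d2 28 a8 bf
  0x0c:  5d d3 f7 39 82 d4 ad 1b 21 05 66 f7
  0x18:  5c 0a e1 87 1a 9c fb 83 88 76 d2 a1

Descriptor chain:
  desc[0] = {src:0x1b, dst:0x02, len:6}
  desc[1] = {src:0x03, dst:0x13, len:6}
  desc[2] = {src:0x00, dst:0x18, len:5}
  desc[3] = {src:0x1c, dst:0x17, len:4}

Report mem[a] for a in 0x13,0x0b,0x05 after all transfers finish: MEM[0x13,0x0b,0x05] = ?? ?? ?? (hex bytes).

D0: mem[0x02..0x07] <- [87 1a 9c fb 83 88]
D1: mem[0x13..0x18] <- [1a 9c fb 83 88 d2]
D2: mem[0x18..0x1c] <- [e4 b6 87 1a 9c]
D3: mem[0x17..0x1a] <- [9c 9c fb 83]
query mem[0x13]=0x1a, mem[0x0b]=0xbf, mem[0x05]=0xfb

MEM[0x13,0x0b,0x05] = 1a bf fb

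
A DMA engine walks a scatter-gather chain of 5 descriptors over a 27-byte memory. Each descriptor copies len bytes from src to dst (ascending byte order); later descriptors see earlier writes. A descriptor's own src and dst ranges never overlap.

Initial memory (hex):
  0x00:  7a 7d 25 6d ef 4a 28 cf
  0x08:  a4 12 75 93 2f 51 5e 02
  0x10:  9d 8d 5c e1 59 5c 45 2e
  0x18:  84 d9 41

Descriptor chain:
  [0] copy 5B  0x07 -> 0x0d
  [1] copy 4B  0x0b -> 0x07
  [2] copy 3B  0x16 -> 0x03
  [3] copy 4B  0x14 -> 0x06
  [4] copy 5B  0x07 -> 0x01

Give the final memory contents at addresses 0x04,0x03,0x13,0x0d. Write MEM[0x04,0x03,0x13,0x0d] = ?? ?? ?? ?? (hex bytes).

  after D0: wrote 5B at 0x0d = cfa4127593
  after D1: wrote 4B at 0x07 = 932fcfa4
  after D2: wrote 3B at 0x03 = 452e84
  after D3: wrote 4B at 0x06 = 595c452e
  after D4: wrote 5B at 0x01 = 5c452ea493
query mem[0x04]=0xa4, mem[0x03]=0x2e, mem[0x13]=0xe1, mem[0x0d]=0xcf

MEM[0x04,0x03,0x13,0x0d] = a4 2e e1 cf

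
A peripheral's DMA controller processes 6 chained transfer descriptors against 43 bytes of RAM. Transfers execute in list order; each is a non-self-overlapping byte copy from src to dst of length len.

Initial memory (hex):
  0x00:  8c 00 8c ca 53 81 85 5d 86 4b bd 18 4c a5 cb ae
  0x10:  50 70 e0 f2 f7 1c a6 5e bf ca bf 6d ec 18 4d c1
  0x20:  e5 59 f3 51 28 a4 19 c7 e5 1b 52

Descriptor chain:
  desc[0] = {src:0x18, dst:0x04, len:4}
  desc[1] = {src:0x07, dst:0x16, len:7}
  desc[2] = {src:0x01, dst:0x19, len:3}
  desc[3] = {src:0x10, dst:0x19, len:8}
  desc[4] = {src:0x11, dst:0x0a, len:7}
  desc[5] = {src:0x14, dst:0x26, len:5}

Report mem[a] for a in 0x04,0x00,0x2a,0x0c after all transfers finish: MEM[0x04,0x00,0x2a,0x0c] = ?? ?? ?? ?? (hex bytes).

MEM[0x04,0x00,0x2a,0x0c] = bf 8c 4b f2

#0 dst[0x04+4] := {0xbf,0xca,0xbf,0x6d}
#1 dst[0x16+7] := {0x6d,0x86,0x4b,0xbd,0x18,0x4c,0xa5}
#2 dst[0x19+3] := {0x00,0x8c,0xca}
#3 dst[0x19+8] := {0x50,0x70,0xe0,0xf2,0xf7,0x1c,0x6d,0x86}
#4 dst[0x0a+7] := {0x70,0xe0,0xf2,0xf7,0x1c,0x6d,0x86}
#5 dst[0x26+5] := {0xf7,0x1c,0x6d,0x86,0x4b}
query mem[0x04]=0xbf, mem[0x00]=0x8c, mem[0x2a]=0x4b, mem[0x0c]=0xf2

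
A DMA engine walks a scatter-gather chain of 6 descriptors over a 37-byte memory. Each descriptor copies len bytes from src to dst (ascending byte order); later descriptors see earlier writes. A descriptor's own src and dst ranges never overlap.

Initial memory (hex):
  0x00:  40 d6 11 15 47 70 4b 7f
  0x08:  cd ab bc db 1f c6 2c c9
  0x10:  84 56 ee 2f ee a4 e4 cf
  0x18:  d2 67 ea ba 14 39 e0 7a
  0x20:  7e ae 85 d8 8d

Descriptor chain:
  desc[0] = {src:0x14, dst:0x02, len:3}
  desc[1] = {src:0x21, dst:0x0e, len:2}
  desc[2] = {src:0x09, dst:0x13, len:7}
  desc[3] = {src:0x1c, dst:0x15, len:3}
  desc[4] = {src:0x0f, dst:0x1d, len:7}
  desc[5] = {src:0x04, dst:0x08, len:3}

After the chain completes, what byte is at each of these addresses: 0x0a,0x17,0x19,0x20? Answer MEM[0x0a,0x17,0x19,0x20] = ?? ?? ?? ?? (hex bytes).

MEM[0x0a,0x17,0x19,0x20] = 4b e0 85 ee

#0 dst[0x02+3] := {0xee,0xa4,0xe4}
#1 dst[0x0e+2] := {0xae,0x85}
#2 dst[0x13+7] := {0xab,0xbc,0xdb,0x1f,0xc6,0xae,0x85}
#3 dst[0x15+3] := {0x14,0x39,0xe0}
#4 dst[0x1d+7] := {0x85,0x84,0x56,0xee,0xab,0xbc,0x14}
#5 dst[0x08+3] := {0xe4,0x70,0x4b}
query mem[0x0a]=0x4b, mem[0x17]=0xe0, mem[0x19]=0x85, mem[0x20]=0xee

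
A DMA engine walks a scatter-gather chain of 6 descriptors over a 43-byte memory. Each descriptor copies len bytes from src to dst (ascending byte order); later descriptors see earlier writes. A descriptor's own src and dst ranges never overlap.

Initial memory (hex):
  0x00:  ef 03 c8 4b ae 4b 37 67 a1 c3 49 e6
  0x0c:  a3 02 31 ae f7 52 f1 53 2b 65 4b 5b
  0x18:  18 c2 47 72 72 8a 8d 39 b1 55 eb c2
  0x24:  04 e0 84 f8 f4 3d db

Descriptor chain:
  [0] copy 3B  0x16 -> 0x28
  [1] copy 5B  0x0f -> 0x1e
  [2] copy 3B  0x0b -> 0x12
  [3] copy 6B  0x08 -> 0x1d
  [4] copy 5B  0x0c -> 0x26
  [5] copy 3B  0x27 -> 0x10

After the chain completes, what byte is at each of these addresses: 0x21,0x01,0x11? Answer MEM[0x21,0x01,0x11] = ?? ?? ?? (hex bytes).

MEM[0x21,0x01,0x11] = a3 03 31

  after D0: wrote 3B at 0x28 = 4b5b18
  after D1: wrote 5B at 0x1e = aef752f153
  after D2: wrote 3B at 0x12 = e6a302
  after D3: wrote 6B at 0x1d = a1c349e6a302
  after D4: wrote 5B at 0x26 = a30231aef7
  after D5: wrote 3B at 0x10 = 0231ae
query mem[0x21]=0xa3, mem[0x01]=0x03, mem[0x11]=0x31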